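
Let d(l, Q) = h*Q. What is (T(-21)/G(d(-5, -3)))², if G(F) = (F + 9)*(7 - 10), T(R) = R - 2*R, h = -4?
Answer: ⅑ ≈ 0.11111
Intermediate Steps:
T(R) = -R
d(l, Q) = -4*Q
G(F) = -27 - 3*F (G(F) = (9 + F)*(-3) = -27 - 3*F)
(T(-21)/G(d(-5, -3)))² = ((-1*(-21))/(-27 - (-12)*(-3)))² = (21/(-27 - 3*12))² = (21/(-27 - 36))² = (21/(-63))² = (21*(-1/63))² = (-⅓)² = ⅑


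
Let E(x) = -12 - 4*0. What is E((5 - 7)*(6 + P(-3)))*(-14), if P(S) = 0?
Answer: 168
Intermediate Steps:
E(x) = -12 (E(x) = -12 - 1*0 = -12 + 0 = -12)
E((5 - 7)*(6 + P(-3)))*(-14) = -12*(-14) = 168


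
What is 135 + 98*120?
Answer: 11895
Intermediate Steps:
135 + 98*120 = 135 + 11760 = 11895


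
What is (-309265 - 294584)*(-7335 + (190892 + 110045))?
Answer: -177291274098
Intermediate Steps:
(-309265 - 294584)*(-7335 + (190892 + 110045)) = -603849*(-7335 + 300937) = -603849*293602 = -177291274098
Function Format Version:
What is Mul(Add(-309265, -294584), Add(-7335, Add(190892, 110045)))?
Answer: -177291274098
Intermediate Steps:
Mul(Add(-309265, -294584), Add(-7335, Add(190892, 110045))) = Mul(-603849, Add(-7335, 300937)) = Mul(-603849, 293602) = -177291274098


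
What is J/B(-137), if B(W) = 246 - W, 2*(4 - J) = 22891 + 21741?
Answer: -22312/383 ≈ -58.256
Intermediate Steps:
J = -22312 (J = 4 - (22891 + 21741)/2 = 4 - ½*44632 = 4 - 22316 = -22312)
J/B(-137) = -22312/(246 - 1*(-137)) = -22312/(246 + 137) = -22312/383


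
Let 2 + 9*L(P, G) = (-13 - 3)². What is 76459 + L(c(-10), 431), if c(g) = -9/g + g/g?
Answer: 688385/9 ≈ 76487.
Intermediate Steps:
c(g) = 1 - 9/g (c(g) = -9/g + 1 = 1 - 9/g)
L(P, G) = 254/9 (L(P, G) = -2/9 + (-13 - 3)²/9 = -2/9 + (⅑)*(-16)² = -2/9 + (⅑)*256 = -2/9 + 256/9 = 254/9)
76459 + L(c(-10), 431) = 76459 + 254/9 = 688385/9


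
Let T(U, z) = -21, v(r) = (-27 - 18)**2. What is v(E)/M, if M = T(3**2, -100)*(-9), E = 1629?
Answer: 75/7 ≈ 10.714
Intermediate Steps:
v(r) = 2025 (v(r) = (-45)**2 = 2025)
M = 189 (M = -21*(-9) = 189)
v(E)/M = 2025/189 = 2025*(1/189) = 75/7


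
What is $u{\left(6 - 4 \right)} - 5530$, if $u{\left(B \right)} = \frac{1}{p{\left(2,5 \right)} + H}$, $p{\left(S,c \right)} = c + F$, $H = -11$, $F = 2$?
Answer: $- \frac{22121}{4} \approx -5530.3$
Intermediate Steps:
$p{\left(S,c \right)} = 2 + c$ ($p{\left(S,c \right)} = c + 2 = 2 + c$)
$u{\left(B \right)} = - \frac{1}{4}$ ($u{\left(B \right)} = \frac{1}{\left(2 + 5\right) - 11} = \frac{1}{7 - 11} = \frac{1}{-4} = - \frac{1}{4}$)
$u{\left(6 - 4 \right)} - 5530 = - \frac{1}{4} - 5530 = - \frac{22121}{4}$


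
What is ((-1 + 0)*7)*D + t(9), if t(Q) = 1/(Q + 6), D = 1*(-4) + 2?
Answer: 211/15 ≈ 14.067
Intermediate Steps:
D = -2 (D = -4 + 2 = -2)
t(Q) = 1/(6 + Q)
((-1 + 0)*7)*D + t(9) = ((-1 + 0)*7)*(-2) + 1/(6 + 9) = -1*7*(-2) + 1/15 = -7*(-2) + 1/15 = 14 + 1/15 = 211/15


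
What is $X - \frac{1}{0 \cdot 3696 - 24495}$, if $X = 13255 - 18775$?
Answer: $- \frac{135212399}{24495} \approx -5520.0$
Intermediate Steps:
$X = -5520$ ($X = 13255 - 18775 = -5520$)
$X - \frac{1}{0 \cdot 3696 - 24495} = -5520 - \frac{1}{0 \cdot 3696 - 24495} = -5520 - \frac{1}{0 - 24495} = -5520 - \frac{1}{-24495} = -5520 - - \frac{1}{24495} = -5520 + \frac{1}{24495} = - \frac{135212399}{24495}$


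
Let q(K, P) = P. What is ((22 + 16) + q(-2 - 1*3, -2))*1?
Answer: 36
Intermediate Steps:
((22 + 16) + q(-2 - 1*3, -2))*1 = ((22 + 16) - 2)*1 = (38 - 2)*1 = 36*1 = 36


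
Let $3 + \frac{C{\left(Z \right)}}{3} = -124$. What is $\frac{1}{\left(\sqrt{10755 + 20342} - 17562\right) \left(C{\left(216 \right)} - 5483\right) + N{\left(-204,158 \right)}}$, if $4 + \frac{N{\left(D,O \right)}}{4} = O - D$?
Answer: $\frac{12873125}{1325605113516736} + \frac{8063 \sqrt{257}}{1325605113516736} \approx 9.8086 \cdot 10^{-9}$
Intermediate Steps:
$C{\left(Z \right)} = -381$ ($C{\left(Z \right)} = -9 + 3 \left(-124\right) = -9 - 372 = -381$)
$N{\left(D,O \right)} = -16 - 4 D + 4 O$ ($N{\left(D,O \right)} = -16 + 4 \left(O - D\right) = -16 - \left(- 4 O + 4 D\right) = -16 - 4 D + 4 O$)
$\frac{1}{\left(\sqrt{10755 + 20342} - 17562\right) \left(C{\left(216 \right)} - 5483\right) + N{\left(-204,158 \right)}} = \frac{1}{\left(\sqrt{10755 + 20342} - 17562\right) \left(-381 - 5483\right) - -1432} = \frac{1}{\left(\sqrt{31097} - 17562\right) \left(-5864\right) + \left(-16 + 816 + 632\right)} = \frac{1}{\left(11 \sqrt{257} - 17562\right) \left(-5864\right) + 1432} = \frac{1}{\left(-17562 + 11 \sqrt{257}\right) \left(-5864\right) + 1432} = \frac{1}{\left(102983568 - 64504 \sqrt{257}\right) + 1432} = \frac{1}{102985000 - 64504 \sqrt{257}}$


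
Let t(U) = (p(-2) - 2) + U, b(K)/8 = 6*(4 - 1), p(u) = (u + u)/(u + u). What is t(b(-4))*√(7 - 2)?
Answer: 143*√5 ≈ 319.76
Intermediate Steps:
p(u) = 1 (p(u) = (2*u)/((2*u)) = (2*u)*(1/(2*u)) = 1)
b(K) = 144 (b(K) = 8*(6*(4 - 1)) = 8*(6*3) = 8*18 = 144)
t(U) = -1 + U (t(U) = (1 - 2) + U = -1 + U)
t(b(-4))*√(7 - 2) = (-1 + 144)*√(7 - 2) = 143*√5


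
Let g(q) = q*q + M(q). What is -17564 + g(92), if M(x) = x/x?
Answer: -9099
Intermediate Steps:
M(x) = 1
g(q) = 1 + q**2 (g(q) = q*q + 1 = q**2 + 1 = 1 + q**2)
-17564 + g(92) = -17564 + (1 + 92**2) = -17564 + (1 + 8464) = -17564 + 8465 = -9099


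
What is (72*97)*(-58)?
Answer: -405072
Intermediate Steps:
(72*97)*(-58) = 6984*(-58) = -405072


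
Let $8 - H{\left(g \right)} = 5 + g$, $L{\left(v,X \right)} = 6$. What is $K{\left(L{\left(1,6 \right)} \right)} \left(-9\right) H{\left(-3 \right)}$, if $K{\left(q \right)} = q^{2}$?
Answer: $-1944$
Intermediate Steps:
$H{\left(g \right)} = 3 - g$ ($H{\left(g \right)} = 8 - \left(5 + g\right) = 3 - g$)
$K{\left(L{\left(1,6 \right)} \right)} \left(-9\right) H{\left(-3 \right)} = 6^{2} \left(-9\right) \left(3 - -3\right) = 36 \left(-9\right) \left(3 + 3\right) = \left(-324\right) 6 = -1944$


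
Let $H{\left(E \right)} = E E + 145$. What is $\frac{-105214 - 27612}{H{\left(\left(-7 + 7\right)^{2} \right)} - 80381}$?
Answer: $\frac{66413}{40118} \approx 1.6554$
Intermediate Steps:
$H{\left(E \right)} = 145 + E^{2}$ ($H{\left(E \right)} = E^{2} + 145 = 145 + E^{2}$)
$\frac{-105214 - 27612}{H{\left(\left(-7 + 7\right)^{2} \right)} - 80381} = \frac{-105214 - 27612}{\left(145 + \left(\left(-7 + 7\right)^{2}\right)^{2}\right) - 80381} = - \frac{132826}{\left(145 + \left(0^{2}\right)^{2}\right) - 80381} = - \frac{132826}{\left(145 + 0^{2}\right) - 80381} = - \frac{132826}{\left(145 + 0\right) - 80381} = - \frac{132826}{145 - 80381} = - \frac{132826}{-80236} = \left(-132826\right) \left(- \frac{1}{80236}\right) = \frac{66413}{40118}$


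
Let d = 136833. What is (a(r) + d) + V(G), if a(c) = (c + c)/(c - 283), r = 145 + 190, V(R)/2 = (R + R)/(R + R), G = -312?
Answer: 3558045/26 ≈ 1.3685e+5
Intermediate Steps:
V(R) = 2 (V(R) = 2*((R + R)/(R + R)) = 2*((2*R)/((2*R))) = 2*((2*R)*(1/(2*R))) = 2*1 = 2)
r = 335
a(c) = 2*c/(-283 + c) (a(c) = (2*c)/(-283 + c) = 2*c/(-283 + c))
(a(r) + d) + V(G) = (2*335/(-283 + 335) + 136833) + 2 = (2*335/52 + 136833) + 2 = (2*335*(1/52) + 136833) + 2 = (335/26 + 136833) + 2 = 3557993/26 + 2 = 3558045/26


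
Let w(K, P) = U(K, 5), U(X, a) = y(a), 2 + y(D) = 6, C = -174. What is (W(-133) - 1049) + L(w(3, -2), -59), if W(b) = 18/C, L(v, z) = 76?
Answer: -28220/29 ≈ -973.10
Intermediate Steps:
y(D) = 4 (y(D) = -2 + 6 = 4)
U(X, a) = 4
w(K, P) = 4
W(b) = -3/29 (W(b) = 18/(-174) = 18*(-1/174) = -3/29)
(W(-133) - 1049) + L(w(3, -2), -59) = (-3/29 - 1049) + 76 = -30424/29 + 76 = -28220/29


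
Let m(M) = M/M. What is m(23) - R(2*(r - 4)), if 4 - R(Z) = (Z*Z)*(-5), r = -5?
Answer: -1623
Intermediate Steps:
m(M) = 1
R(Z) = 4 + 5*Z² (R(Z) = 4 - Z*Z*(-5) = 4 - Z²*(-5) = 4 - (-5)*Z² = 4 + 5*Z²)
m(23) - R(2*(r - 4)) = 1 - (4 + 5*(2*(-5 - 4))²) = 1 - (4 + 5*(2*(-9))²) = 1 - (4 + 5*(-18)²) = 1 - (4 + 5*324) = 1 - (4 + 1620) = 1 - 1*1624 = 1 - 1624 = -1623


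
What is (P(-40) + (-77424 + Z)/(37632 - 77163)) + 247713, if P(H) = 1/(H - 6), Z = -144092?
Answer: 450457909943/1818426 ≈ 2.4772e+5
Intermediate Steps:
P(H) = 1/(-6 + H)
(P(-40) + (-77424 + Z)/(37632 - 77163)) + 247713 = (1/(-6 - 40) + (-77424 - 144092)/(37632 - 77163)) + 247713 = (1/(-46) - 221516/(-39531)) + 247713 = (-1/46 - 221516*(-1/39531)) + 247713 = (-1/46 + 221516/39531) + 247713 = 10150205/1818426 + 247713 = 450457909943/1818426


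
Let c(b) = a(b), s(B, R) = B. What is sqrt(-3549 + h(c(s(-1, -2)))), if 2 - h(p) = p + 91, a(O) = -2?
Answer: 6*I*sqrt(101) ≈ 60.299*I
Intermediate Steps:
c(b) = -2
h(p) = -89 - p (h(p) = 2 - (p + 91) = 2 - (91 + p) = 2 + (-91 - p) = -89 - p)
sqrt(-3549 + h(c(s(-1, -2)))) = sqrt(-3549 + (-89 - 1*(-2))) = sqrt(-3549 + (-89 + 2)) = sqrt(-3549 - 87) = sqrt(-3636) = 6*I*sqrt(101)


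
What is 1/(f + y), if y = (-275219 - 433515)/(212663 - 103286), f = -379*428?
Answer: -109377/17742970658 ≈ -6.1645e-6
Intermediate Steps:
f = -162212
y = -708734/109377 ≈ -6.4797
1/(f + y) = 1/(-162212 - 708734/109377) = 1/(-17742970658/109377) = -109377/17742970658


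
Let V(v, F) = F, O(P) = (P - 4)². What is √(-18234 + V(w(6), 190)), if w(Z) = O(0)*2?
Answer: 2*I*√4511 ≈ 134.33*I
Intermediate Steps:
O(P) = (-4 + P)²
w(Z) = 32 (w(Z) = (-4 + 0)²*2 = (-4)²*2 = 16*2 = 32)
√(-18234 + V(w(6), 190)) = √(-18234 + 190) = √(-18044) = 2*I*√4511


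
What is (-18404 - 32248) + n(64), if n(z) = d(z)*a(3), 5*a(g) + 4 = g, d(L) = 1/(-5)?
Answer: -1266299/25 ≈ -50652.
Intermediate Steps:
d(L) = -1/5
a(g) = -4/5 + g/5
n(z) = 1/25 (n(z) = -(-4/5 + (1/5)*3)/5 = -(-4/5 + 3/5)/5 = -1/5*(-1/5) = 1/25)
(-18404 - 32248) + n(64) = (-18404 - 32248) + 1/25 = -50652 + 1/25 = -1266299/25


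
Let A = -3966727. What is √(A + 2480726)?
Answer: 11*I*√12281 ≈ 1219.0*I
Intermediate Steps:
√(A + 2480726) = √(-3966727 + 2480726) = √(-1486001) = 11*I*√12281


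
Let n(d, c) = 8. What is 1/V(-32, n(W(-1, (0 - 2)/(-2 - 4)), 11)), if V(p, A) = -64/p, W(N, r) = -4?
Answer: 1/2 ≈ 0.50000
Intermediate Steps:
1/V(-32, n(W(-1, (0 - 2)/(-2 - 4)), 11)) = 1/(-64/(-32)) = 1/(-64*(-1/32)) = 1/2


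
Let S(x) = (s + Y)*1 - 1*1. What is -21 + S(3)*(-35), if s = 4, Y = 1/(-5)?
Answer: -119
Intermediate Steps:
Y = -1/5 ≈ -0.20000
S(x) = 14/5 (S(x) = (4 - 1/5)*1 - 1*1 = (19/5)*1 - 1 = 19/5 - 1 = 14/5)
-21 + S(3)*(-35) = -21 + (14/5)*(-35) = -21 - 98 = -119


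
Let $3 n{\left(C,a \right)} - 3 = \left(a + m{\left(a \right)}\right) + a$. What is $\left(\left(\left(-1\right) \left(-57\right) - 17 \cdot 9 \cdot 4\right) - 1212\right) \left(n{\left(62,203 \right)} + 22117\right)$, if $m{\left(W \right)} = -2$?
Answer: $-39320462$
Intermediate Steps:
$n{\left(C,a \right)} = \frac{1}{3} + \frac{2 a}{3}$ ($n{\left(C,a \right)} = 1 + \frac{\left(a - 2\right) + a}{3} = 1 + \frac{\left(-2 + a\right) + a}{3} = 1 + \frac{-2 + 2 a}{3} = 1 + \left(- \frac{2}{3} + \frac{2 a}{3}\right) = \frac{1}{3} + \frac{2 a}{3}$)
$\left(\left(\left(-1\right) \left(-57\right) - 17 \cdot 9 \cdot 4\right) - 1212\right) \left(n{\left(62,203 \right)} + 22117\right) = \left(\left(\left(-1\right) \left(-57\right) - 17 \cdot 9 \cdot 4\right) - 1212\right) \left(\left(\frac{1}{3} + \frac{2}{3} \cdot 203\right) + 22117\right) = \left(\left(57 - 612\right) - 1212\right) \left(\left(\frac{1}{3} + \frac{406}{3}\right) + 22117\right) = \left(\left(57 - 612\right) - 1212\right) \left(\frac{407}{3} + 22117\right) = \left(-555 - 1212\right) \frac{66758}{3} = \left(-1767\right) \frac{66758}{3} = -39320462$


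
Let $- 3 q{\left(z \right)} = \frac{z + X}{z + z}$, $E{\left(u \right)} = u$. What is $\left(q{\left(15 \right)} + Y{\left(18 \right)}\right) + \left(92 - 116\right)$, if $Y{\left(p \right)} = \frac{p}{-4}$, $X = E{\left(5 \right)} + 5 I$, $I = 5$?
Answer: $-29$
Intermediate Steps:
$X = 30$ ($X = 5 + 5 \cdot 5 = 5 + 25 = 30$)
$q{\left(z \right)} = - \frac{30 + z}{6 z}$ ($q{\left(z \right)} = - \frac{\left(z + 30\right) \frac{1}{z + z}}{3} = - \frac{\left(30 + z\right) \frac{1}{2 z}}{3} = - \frac{\frac{1}{2} \frac{1}{z} \left(30 + z\right)}{3} = - \frac{30 + z}{6 z}$)
$Y{\left(p \right)} = - \frac{p}{4}$ ($Y{\left(p \right)} = p \left(- \frac{1}{4}\right) = - \frac{p}{4}$)
$\left(q{\left(15 \right)} + Y{\left(18 \right)}\right) + \left(92 - 116\right) = \left(\frac{-30 - 15}{6 \cdot 15} - \frac{9}{2}\right) + \left(92 - 116\right) = \left(\frac{1}{6} \cdot \frac{1}{15} \left(-30 - 15\right) - \frac{9}{2}\right) - 24 = \left(\frac{1}{6} \cdot \frac{1}{15} \left(-45\right) - \frac{9}{2}\right) - 24 = \left(- \frac{1}{2} - \frac{9}{2}\right) - 24 = -5 - 24 = -29$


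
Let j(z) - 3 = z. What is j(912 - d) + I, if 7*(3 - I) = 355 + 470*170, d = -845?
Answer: -9702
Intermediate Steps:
I = -11462 (I = 3 - (355 + 470*170)/7 = 3 - (355 + 79900)/7 = 3 - 1/7*80255 = 3 - 11465 = -11462)
j(z) = 3 + z
j(912 - d) + I = (3 + (912 - 1*(-845))) - 11462 = (3 + (912 + 845)) - 11462 = (3 + 1757) - 11462 = 1760 - 11462 = -9702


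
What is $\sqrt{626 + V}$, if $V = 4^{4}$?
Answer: $21 \sqrt{2} \approx 29.698$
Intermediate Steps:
$V = 256$
$\sqrt{626 + V} = \sqrt{626 + 256} = \sqrt{882} = 21 \sqrt{2}$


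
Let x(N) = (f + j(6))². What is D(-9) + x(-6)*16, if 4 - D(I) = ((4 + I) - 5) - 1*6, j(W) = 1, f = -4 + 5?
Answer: 84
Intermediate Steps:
f = 1
x(N) = 4 (x(N) = (1 + 1)² = 2² = 4)
D(I) = 11 - I (D(I) = 4 - (((4 + I) - 5) - 1*6) = 4 - ((-1 + I) - 6) = 4 - (-7 + I) = 4 + (7 - I) = 11 - I)
D(-9) + x(-6)*16 = (11 - 1*(-9)) + 4*16 = (11 + 9) + 64 = 20 + 64 = 84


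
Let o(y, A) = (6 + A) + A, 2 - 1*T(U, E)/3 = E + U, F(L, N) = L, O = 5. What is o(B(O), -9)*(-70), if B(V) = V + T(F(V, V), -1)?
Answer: 840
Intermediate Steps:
T(U, E) = 6 - 3*E - 3*U (T(U, E) = 6 - 3*(E + U) = 6 + (-3*E - 3*U) = 6 - 3*E - 3*U)
B(V) = 9 - 2*V (B(V) = V + (6 - 3*(-1) - 3*V) = V + (6 + 3 - 3*V) = V + (9 - 3*V) = 9 - 2*V)
o(y, A) = 6 + 2*A
o(B(O), -9)*(-70) = (6 + 2*(-9))*(-70) = (6 - 18)*(-70) = -12*(-70) = 840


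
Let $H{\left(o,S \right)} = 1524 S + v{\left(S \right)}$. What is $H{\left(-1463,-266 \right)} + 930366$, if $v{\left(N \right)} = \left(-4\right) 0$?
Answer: $524982$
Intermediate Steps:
$v{\left(N \right)} = 0$
$H{\left(o,S \right)} = 1524 S$ ($H{\left(o,S \right)} = 1524 S + 0 = 1524 S$)
$H{\left(-1463,-266 \right)} + 930366 = 1524 \left(-266\right) + 930366 = -405384 + 930366 = 524982$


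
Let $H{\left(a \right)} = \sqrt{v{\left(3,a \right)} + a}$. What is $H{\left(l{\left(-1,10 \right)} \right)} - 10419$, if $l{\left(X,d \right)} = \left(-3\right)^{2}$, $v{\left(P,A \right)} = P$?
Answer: $-10419 + 2 \sqrt{3} \approx -10416.0$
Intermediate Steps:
$l{\left(X,d \right)} = 9$
$H{\left(a \right)} = \sqrt{3 + a}$
$H{\left(l{\left(-1,10 \right)} \right)} - 10419 = \sqrt{3 + 9} - 10419 = \sqrt{12} - 10419 = 2 \sqrt{3} - 10419 = -10419 + 2 \sqrt{3}$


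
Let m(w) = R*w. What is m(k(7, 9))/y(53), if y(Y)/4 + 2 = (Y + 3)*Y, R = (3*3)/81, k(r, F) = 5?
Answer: 5/106776 ≈ 4.6827e-5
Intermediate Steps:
R = ⅑ (R = 9*(1/81) = ⅑ ≈ 0.11111)
m(w) = w/9
y(Y) = -8 + 4*Y*(3 + Y) (y(Y) = -8 + 4*((Y + 3)*Y) = -8 + 4*((3 + Y)*Y) = -8 + 4*(Y*(3 + Y)) = -8 + 4*Y*(3 + Y))
m(k(7, 9))/y(53) = ((⅑)*5)/(-8 + 4*53² + 12*53) = 5/(9*(-8 + 4*2809 + 636)) = 5/(9*(-8 + 11236 + 636)) = (5/9)/11864 = (5/9)*(1/11864) = 5/106776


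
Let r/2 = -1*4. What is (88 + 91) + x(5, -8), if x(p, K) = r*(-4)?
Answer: 211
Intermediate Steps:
r = -8 (r = 2*(-1*4) = 2*(-4) = -8)
x(p, K) = 32 (x(p, K) = -8*(-4) = 32)
(88 + 91) + x(5, -8) = (88 + 91) + 32 = 179 + 32 = 211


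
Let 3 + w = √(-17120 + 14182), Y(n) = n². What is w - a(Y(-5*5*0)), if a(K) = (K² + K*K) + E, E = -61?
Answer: 58 + I*√2938 ≈ 58.0 + 54.203*I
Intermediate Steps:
a(K) = -61 + 2*K² (a(K) = (K² + K*K) - 61 = (K² + K²) - 61 = 2*K² - 61 = -61 + 2*K²)
w = -3 + I*√2938 (w = -3 + √(-17120 + 14182) = -3 + √(-2938) = -3 + I*√2938 ≈ -3.0 + 54.203*I)
w - a(Y(-5*5*0)) = (-3 + I*√2938) - (-61 + 2*((-5*5*0)²)²) = (-3 + I*√2938) - (-61 + 2*((-25*0)²)²) = (-3 + I*√2938) - (-61 + 2*(0²)²) = (-3 + I*√2938) - (-61 + 2*0²) = (-3 + I*√2938) - (-61 + 2*0) = (-3 + I*√2938) - (-61 + 0) = (-3 + I*√2938) - 1*(-61) = (-3 + I*√2938) + 61 = 58 + I*√2938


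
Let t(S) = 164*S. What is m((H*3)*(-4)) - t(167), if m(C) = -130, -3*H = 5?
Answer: -27518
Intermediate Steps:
H = -5/3 (H = -⅓*5 = -5/3 ≈ -1.6667)
m((H*3)*(-4)) - t(167) = -130 - 164*167 = -130 - 1*27388 = -130 - 27388 = -27518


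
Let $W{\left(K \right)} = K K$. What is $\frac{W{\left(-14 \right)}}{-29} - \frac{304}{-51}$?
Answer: $- \frac{1180}{1479} \approx -0.79784$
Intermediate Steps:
$W{\left(K \right)} = K^{2}$
$\frac{W{\left(-14 \right)}}{-29} - \frac{304}{-51} = \frac{\left(-14\right)^{2}}{-29} - \frac{304}{-51} = 196 \left(- \frac{1}{29}\right) - - \frac{304}{51} = - \frac{196}{29} + \frac{304}{51} = - \frac{1180}{1479}$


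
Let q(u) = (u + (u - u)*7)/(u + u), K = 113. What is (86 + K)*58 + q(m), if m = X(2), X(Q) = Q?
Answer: 23085/2 ≈ 11543.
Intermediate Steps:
m = 2
q(u) = 1/2 (q(u) = (u + 0*7)/((2*u)) = (u + 0)*(1/(2*u)) = u*(1/(2*u)) = 1/2)
(86 + K)*58 + q(m) = (86 + 113)*58 + 1/2 = 199*58 + 1/2 = 11542 + 1/2 = 23085/2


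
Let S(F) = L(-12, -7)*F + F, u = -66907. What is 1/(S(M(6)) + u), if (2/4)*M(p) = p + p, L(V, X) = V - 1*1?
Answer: -1/67195 ≈ -1.4882e-5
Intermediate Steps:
L(V, X) = -1 + V (L(V, X) = V - 1 = -1 + V)
M(p) = 4*p (M(p) = 2*(p + p) = 2*(2*p) = 4*p)
S(F) = -12*F (S(F) = (-1 - 12)*F + F = -13*F + F = -12*F)
1/(S(M(6)) + u) = 1/(-48*6 - 66907) = 1/(-12*24 - 66907) = 1/(-288 - 66907) = 1/(-67195) = -1/67195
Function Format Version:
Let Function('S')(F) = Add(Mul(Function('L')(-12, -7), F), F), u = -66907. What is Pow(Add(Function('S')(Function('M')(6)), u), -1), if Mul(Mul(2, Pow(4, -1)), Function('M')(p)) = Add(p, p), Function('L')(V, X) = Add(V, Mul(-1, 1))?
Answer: Rational(-1, 67195) ≈ -1.4882e-5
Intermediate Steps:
Function('L')(V, X) = Add(-1, V) (Function('L')(V, X) = Add(V, -1) = Add(-1, V))
Function('M')(p) = Mul(4, p) (Function('M')(p) = Mul(2, Add(p, p)) = Mul(2, Mul(2, p)) = Mul(4, p))
Function('S')(F) = Mul(-12, F) (Function('S')(F) = Add(Mul(Add(-1, -12), F), F) = Add(Mul(-13, F), F) = Mul(-12, F))
Pow(Add(Function('S')(Function('M')(6)), u), -1) = Pow(Add(Mul(-12, Mul(4, 6)), -66907), -1) = Pow(Add(Mul(-12, 24), -66907), -1) = Pow(Add(-288, -66907), -1) = Pow(-67195, -1) = Rational(-1, 67195)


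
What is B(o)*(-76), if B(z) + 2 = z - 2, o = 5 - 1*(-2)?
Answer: -228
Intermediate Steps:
o = 7 (o = 5 + 2 = 7)
B(z) = -4 + z (B(z) = -2 + (z - 2) = -2 + (-2 + z) = -4 + z)
B(o)*(-76) = (-4 + 7)*(-76) = 3*(-76) = -228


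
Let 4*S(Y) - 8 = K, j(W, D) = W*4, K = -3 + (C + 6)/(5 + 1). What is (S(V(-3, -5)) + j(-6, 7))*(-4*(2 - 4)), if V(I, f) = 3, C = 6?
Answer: -178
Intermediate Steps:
K = -1 (K = -3 + (6 + 6)/(5 + 1) = -3 + 12/6 = -3 + 12*(1/6) = -3 + 2 = -1)
j(W, D) = 4*W
S(Y) = 7/4 (S(Y) = 2 + (1/4)*(-1) = 2 - 1/4 = 7/4)
(S(V(-3, -5)) + j(-6, 7))*(-4*(2 - 4)) = (7/4 + 4*(-6))*(-4*(2 - 4)) = (7/4 - 24)*(-4*(-2)) = -89/4*8 = -178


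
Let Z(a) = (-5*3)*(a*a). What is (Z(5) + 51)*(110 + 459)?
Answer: -184356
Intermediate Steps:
Z(a) = -15*a**2
(Z(5) + 51)*(110 + 459) = (-15*5**2 + 51)*(110 + 459) = (-15*25 + 51)*569 = (-375 + 51)*569 = -324*569 = -184356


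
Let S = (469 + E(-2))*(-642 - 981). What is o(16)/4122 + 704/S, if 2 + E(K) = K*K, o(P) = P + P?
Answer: 1197776/175055157 ≈ 0.0068423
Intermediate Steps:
o(P) = 2*P
E(K) = -2 + K**2 (E(K) = -2 + K*K = -2 + K**2)
S = -764433 (S = (469 + (-2 + (-2)**2))*(-642 - 981) = (469 + (-2 + 4))*(-1623) = (469 + 2)*(-1623) = 471*(-1623) = -764433)
o(16)/4122 + 704/S = (2*16)/4122 + 704/(-764433) = 32*(1/4122) + 704*(-1/764433) = 16/2061 - 704/764433 = 1197776/175055157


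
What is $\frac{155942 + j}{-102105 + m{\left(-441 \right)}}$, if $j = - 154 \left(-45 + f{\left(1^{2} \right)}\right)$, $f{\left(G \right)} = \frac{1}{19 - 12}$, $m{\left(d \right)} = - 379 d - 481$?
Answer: $\frac{162850}{64553} \approx 2.5227$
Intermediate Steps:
$m{\left(d \right)} = -481 - 379 d$
$f{\left(G \right)} = \frac{1}{7}$
$j = 6908$ ($j = - 154 \left(-45 + \frac{1}{7}\right) = \left(-154\right) \left(- \frac{314}{7}\right) = 6908$)
$\frac{155942 + j}{-102105 + m{\left(-441 \right)}} = \frac{155942 + 6908}{-102105 - -166658} = \frac{162850}{-102105 + \left(-481 + 167139\right)} = \frac{162850}{-102105 + 166658} = \frac{162850}{64553}$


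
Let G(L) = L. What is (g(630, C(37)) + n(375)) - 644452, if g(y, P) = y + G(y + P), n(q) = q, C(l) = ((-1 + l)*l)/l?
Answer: -642781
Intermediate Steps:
C(l) = -1 + l (C(l) = (l*(-1 + l))/l = -1 + l)
g(y, P) = P + 2*y (g(y, P) = y + (y + P) = y + (P + y) = P + 2*y)
(g(630, C(37)) + n(375)) - 644452 = (((-1 + 37) + 2*630) + 375) - 644452 = ((36 + 1260) + 375) - 644452 = (1296 + 375) - 644452 = 1671 - 644452 = -642781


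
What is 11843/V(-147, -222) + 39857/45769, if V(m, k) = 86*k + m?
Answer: 224766556/880549791 ≈ 0.25526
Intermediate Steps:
V(m, k) = m + 86*k
11843/V(-147, -222) + 39857/45769 = 11843/(-147 + 86*(-222)) + 39857/45769 = 11843/(-147 - 19092) + 39857*(1/45769) = 11843/(-19239) + 39857/45769 = 11843*(-1/19239) + 39857/45769 = -11843/19239 + 39857/45769 = 224766556/880549791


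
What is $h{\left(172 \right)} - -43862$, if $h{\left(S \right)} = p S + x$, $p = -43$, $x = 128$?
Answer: $36594$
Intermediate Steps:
$h{\left(S \right)} = 128 - 43 S$ ($h{\left(S \right)} = - 43 S + 128 = 128 - 43 S$)
$h{\left(172 \right)} - -43862 = \left(128 - 7396\right) - -43862 = \left(128 - 7396\right) + 43862 = -7268 + 43862 = 36594$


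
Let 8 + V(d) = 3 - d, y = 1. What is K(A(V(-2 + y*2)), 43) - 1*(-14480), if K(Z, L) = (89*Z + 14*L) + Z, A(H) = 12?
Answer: 16162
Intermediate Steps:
V(d) = -5 - d (V(d) = -8 + (3 - d) = -5 - d)
K(Z, L) = 14*L + 90*Z (K(Z, L) = (14*L + 89*Z) + Z = 14*L + 90*Z)
K(A(V(-2 + y*2)), 43) - 1*(-14480) = (14*43 + 90*12) - 1*(-14480) = (602 + 1080) + 14480 = 1682 + 14480 = 16162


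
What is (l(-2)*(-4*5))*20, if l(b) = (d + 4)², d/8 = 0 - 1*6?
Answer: -774400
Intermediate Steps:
d = -48 (d = 8*(0 - 1*6) = 8*(0 - 6) = 8*(-6) = -48)
l(b) = 1936 (l(b) = (-48 + 4)² = (-44)² = 1936)
(l(-2)*(-4*5))*20 = (1936*(-4*5))*20 = (1936*(-20))*20 = -38720*20 = -774400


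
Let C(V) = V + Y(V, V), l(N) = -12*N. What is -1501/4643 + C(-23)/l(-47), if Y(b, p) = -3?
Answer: -483641/1309326 ≈ -0.36938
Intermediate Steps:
C(V) = -3 + V (C(V) = V - 3 = -3 + V)
-1501/4643 + C(-23)/l(-47) = -1501/4643 + (-3 - 23)/((-12*(-47))) = -1501*1/4643 - 26/564 = -1501/4643 - 26*1/564 = -1501/4643 - 13/282 = -483641/1309326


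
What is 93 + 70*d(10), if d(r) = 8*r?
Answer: 5693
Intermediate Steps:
93 + 70*d(10) = 93 + 70*(8*10) = 93 + 70*80 = 93 + 5600 = 5693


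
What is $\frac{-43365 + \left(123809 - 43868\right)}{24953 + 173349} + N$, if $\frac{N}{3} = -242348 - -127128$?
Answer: $- \frac{34272516372}{99151} \approx -3.4566 \cdot 10^{5}$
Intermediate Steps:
$N = -345660$ ($N = 3 \left(-242348 - -127128\right) = 3 \left(-242348 + 127128\right) = 3 \left(-115220\right) = -345660$)
$\frac{-43365 + \left(123809 - 43868\right)}{24953 + 173349} + N = \frac{-43365 + \left(123809 - 43868\right)}{24953 + 173349} - 345660 = \frac{-43365 + 79941}{198302} - 345660 = 36576 \cdot \frac{1}{198302} - 345660 = \frac{18288}{99151} - 345660 = - \frac{34272516372}{99151}$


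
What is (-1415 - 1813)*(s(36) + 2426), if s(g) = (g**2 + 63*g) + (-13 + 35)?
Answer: -19406736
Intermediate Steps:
s(g) = 22 + g**2 + 63*g (s(g) = (g**2 + 63*g) + 22 = 22 + g**2 + 63*g)
(-1415 - 1813)*(s(36) + 2426) = (-1415 - 1813)*((22 + 36**2 + 63*36) + 2426) = -3228*((22 + 1296 + 2268) + 2426) = -3228*(3586 + 2426) = -3228*6012 = -19406736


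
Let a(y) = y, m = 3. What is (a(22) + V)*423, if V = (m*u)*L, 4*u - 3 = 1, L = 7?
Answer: 18189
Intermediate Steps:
u = 1 (u = ¾ + (¼)*1 = ¾ + ¼ = 1)
V = 21 (V = (3*1)*7 = 3*7 = 21)
(a(22) + V)*423 = (22 + 21)*423 = 43*423 = 18189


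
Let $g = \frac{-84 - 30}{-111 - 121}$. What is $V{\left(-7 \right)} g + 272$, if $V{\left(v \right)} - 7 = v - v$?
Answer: $\frac{31951}{116} \approx 275.44$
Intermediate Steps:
$V{\left(v \right)} = 7$ ($V{\left(v \right)} = 7 + \left(v - v\right) = 7 + 0 = 7$)
$g = \frac{57}{116}$ ($g = - \frac{114}{-232} = \left(-114\right) \left(- \frac{1}{232}\right) = \frac{57}{116} \approx 0.49138$)
$V{\left(-7 \right)} g + 272 = 7 \cdot \frac{57}{116} + 272 = \frac{399}{116} + 272 = \frac{31951}{116}$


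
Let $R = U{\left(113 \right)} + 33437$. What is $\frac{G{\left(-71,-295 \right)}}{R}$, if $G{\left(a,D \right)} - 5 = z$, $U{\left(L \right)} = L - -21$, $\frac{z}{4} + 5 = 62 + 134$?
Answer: $\frac{769}{33571} \approx 0.022907$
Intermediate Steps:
$z = 764$ ($z = -20 + 4 \left(62 + 134\right) = -20 + 4 \cdot 196 = -20 + 784 = 764$)
$U{\left(L \right)} = 21 + L$ ($U{\left(L \right)} = L + 21 = 21 + L$)
$G{\left(a,D \right)} = 769$ ($G{\left(a,D \right)} = 5 + 764 = 769$)
$R = 33571$ ($R = \left(21 + 113\right) + 33437 = 134 + 33437 = 33571$)
$\frac{G{\left(-71,-295 \right)}}{R} = \frac{769}{33571}$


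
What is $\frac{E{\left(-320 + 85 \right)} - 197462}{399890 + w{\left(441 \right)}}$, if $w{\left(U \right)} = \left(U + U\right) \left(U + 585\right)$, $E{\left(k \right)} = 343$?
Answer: $- \frac{197119}{1304822} \approx -0.15107$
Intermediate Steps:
$w{\left(U \right)} = 2 U \left(585 + U\right)$
$\frac{E{\left(-320 + 85 \right)} - 197462}{399890 + w{\left(441 \right)}} = \frac{343 - 197462}{399890 + 2 \cdot 441 \left(585 + 441\right)} = - \frac{197119}{399890 + 2 \cdot 441 \cdot 1026} = - \frac{197119}{399890 + 904932} = - \frac{197119}{1304822}$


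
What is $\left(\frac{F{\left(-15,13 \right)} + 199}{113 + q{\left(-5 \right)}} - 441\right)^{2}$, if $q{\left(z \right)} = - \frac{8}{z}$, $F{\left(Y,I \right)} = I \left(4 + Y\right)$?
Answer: $\frac{63712322569}{328329} \approx 1.9405 \cdot 10^{5}$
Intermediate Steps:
$\left(\frac{F{\left(-15,13 \right)} + 199}{113 + q{\left(-5 \right)}} - 441\right)^{2} = \left(\frac{13 \left(4 - 15\right) + 199}{113 - \frac{8}{-5}} - 441\right)^{2} = \left(\frac{13 \left(-11\right) + 199}{113 - - \frac{8}{5}} - 441\right)^{2} = \left(\frac{-143 + 199}{113 + \frac{8}{5}} - 441\right)^{2} = \left(\frac{56}{\frac{573}{5}} - 441\right)^{2} = \left(56 \cdot \frac{5}{573} - 441\right)^{2} = \left(\frac{280}{573} - 441\right)^{2} = \left(- \frac{252413}{573}\right)^{2} = \frac{63712322569}{328329}$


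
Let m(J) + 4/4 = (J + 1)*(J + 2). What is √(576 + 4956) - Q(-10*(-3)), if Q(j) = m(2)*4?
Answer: -44 + 2*√1383 ≈ 30.377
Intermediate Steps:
m(J) = -1 + (1 + J)*(2 + J) (m(J) = -1 + (J + 1)*(J + 2) = -1 + (1 + J)*(2 + J))
Q(j) = 44 (Q(j) = (1 + 2² + 3*2)*4 = (1 + 4 + 6)*4 = 11*4 = 44)
√(576 + 4956) - Q(-10*(-3)) = √(576 + 4956) - 1*44 = √5532 - 44 = 2*√1383 - 44 = -44 + 2*√1383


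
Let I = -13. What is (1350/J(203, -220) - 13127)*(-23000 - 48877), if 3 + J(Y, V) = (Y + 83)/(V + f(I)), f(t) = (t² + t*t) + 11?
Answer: 107813846829/101 ≈ 1.0675e+9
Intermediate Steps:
f(t) = 11 + 2*t² (f(t) = (t² + t²) + 11 = 2*t² + 11 = 11 + 2*t²)
J(Y, V) = -3 + (83 + Y)/(349 + V) (J(Y, V) = -3 + (Y + 83)/(V + (11 + 2*(-13)²)) = -3 + (83 + Y)/(V + (11 + 2*169)) = -3 + (83 + Y)/(V + (11 + 338)) = -3 + (83 + Y)/(V + 349) = -3 + (83 + Y)/(349 + V))
(1350/J(203, -220) - 13127)*(-23000 - 48877) = (1350/(((-964 + 203 - 3*(-220))/(349 - 220))) - 13127)*(-23000 - 48877) = (1350/(((-964 + 203 + 660)/129)) - 13127)*(-71877) = (1350/(((1/129)*(-101))) - 13127)*(-71877) = (1350/(-101/129) - 13127)*(-71877) = (1350*(-129/101) - 13127)*(-71877) = (-174150/101 - 13127)*(-71877) = -1499977/101*(-71877) = 107813846829/101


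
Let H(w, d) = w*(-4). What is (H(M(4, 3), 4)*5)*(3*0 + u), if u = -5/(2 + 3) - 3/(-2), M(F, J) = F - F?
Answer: 0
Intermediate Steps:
M(F, J) = 0
u = ½ (u = -5/5 - 3*(-½) = -5*⅕ + 3/2 = -1 + 3/2 = ½ ≈ 0.50000)
H(w, d) = -4*w
(H(M(4, 3), 4)*5)*(3*0 + u) = (-4*0*5)*(3*0 + ½) = (0*5)*(0 + ½) = 0*(½) = 0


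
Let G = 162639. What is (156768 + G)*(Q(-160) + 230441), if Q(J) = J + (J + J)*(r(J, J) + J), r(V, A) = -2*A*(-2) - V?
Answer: 138967916967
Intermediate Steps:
r(V, A) = -V + 4*A (r(V, A) = 4*A - V = -V + 4*A)
Q(J) = J + 8*J² (Q(J) = J + (J + J)*((-J + 4*J) + J) = J + (2*J)*(3*J + J) = J + (2*J)*(4*J) = J + 8*J²)
(156768 + G)*(Q(-160) + 230441) = (156768 + 162639)*(-160*(1 + 8*(-160)) + 230441) = 319407*(-160*(1 - 1280) + 230441) = 319407*(-160*(-1279) + 230441) = 319407*(204640 + 230441) = 319407*435081 = 138967916967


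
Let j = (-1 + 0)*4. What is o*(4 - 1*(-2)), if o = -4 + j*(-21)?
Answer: 480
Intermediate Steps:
j = -4 (j = -1*4 = -4)
o = 80 (o = -4 - 4*(-21) = -4 + 84 = 80)
o*(4 - 1*(-2)) = 80*(4 - 1*(-2)) = 80*(4 + 2) = 80*6 = 480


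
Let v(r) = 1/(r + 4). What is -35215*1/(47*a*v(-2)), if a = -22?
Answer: 35215/517 ≈ 68.114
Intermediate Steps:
v(r) = 1/(4 + r)
-35215*1/(47*a*v(-2)) = -35215/((47*(-22))/(4 - 2)) = -35215/((-1034/2)) = -35215/((-1034*½)) = -35215/(-517) = -35215*(-1/517) = 35215/517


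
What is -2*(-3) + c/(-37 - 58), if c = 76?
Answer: 26/5 ≈ 5.2000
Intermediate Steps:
-2*(-3) + c/(-37 - 58) = -2*(-3) + 76/(-37 - 58) = 6 + 76/(-95) = 6 - 1/95*76 = 6 - ⅘ = 26/5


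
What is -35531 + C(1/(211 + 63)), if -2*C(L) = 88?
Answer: -35575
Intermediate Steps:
C(L) = -44 (C(L) = -1/2*88 = -44)
-35531 + C(1/(211 + 63)) = -35531 - 44 = -35575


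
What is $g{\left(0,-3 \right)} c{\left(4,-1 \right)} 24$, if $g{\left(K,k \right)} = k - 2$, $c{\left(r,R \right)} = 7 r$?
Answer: $-3360$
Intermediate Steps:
$g{\left(K,k \right)} = -2 + k$
$g{\left(0,-3 \right)} c{\left(4,-1 \right)} 24 = \left(-2 - 3\right) 7 \cdot 4 \cdot 24 = \left(-5\right) 28 \cdot 24 = \left(-140\right) 24 = -3360$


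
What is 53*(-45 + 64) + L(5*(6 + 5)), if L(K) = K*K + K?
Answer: 4087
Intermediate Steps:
L(K) = K + K**2 (L(K) = K**2 + K = K + K**2)
53*(-45 + 64) + L(5*(6 + 5)) = 53*(-45 + 64) + (5*(6 + 5))*(1 + 5*(6 + 5)) = 53*19 + (5*11)*(1 + 5*11) = 1007 + 55*(1 + 55) = 1007 + 55*56 = 1007 + 3080 = 4087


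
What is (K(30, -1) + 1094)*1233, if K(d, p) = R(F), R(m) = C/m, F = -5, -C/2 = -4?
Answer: 6734646/5 ≈ 1.3469e+6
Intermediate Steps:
C = 8 (C = -2*(-4) = 8)
R(m) = 8/m
K(d, p) = -8/5 (K(d, p) = 8/(-5) = 8*(-⅕) = -8/5)
(K(30, -1) + 1094)*1233 = (-8/5 + 1094)*1233 = (5462/5)*1233 = 6734646/5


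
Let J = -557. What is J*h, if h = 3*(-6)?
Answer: 10026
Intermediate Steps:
h = -18
J*h = -557*(-18) = 10026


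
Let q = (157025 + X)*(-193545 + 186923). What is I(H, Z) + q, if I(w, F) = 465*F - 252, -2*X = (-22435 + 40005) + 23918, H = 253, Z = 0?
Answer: -902453034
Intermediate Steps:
X = -20744 (X = -((-22435 + 40005) + 23918)/2 = -(17570 + 23918)/2 = -½*41488 = -20744)
I(w, F) = -252 + 465*F
q = -902452782 (q = (157025 - 20744)*(-193545 + 186923) = 136281*(-6622) = -902452782)
I(H, Z) + q = (-252 + 465*0) - 902452782 = (-252 + 0) - 902452782 = -252 - 902452782 = -902453034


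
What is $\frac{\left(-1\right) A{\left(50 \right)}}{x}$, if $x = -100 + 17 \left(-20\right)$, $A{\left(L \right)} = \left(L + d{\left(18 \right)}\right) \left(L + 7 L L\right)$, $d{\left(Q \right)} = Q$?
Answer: $\frac{29835}{11} \approx 2712.3$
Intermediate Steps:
$A{\left(L \right)} = \left(18 + L\right) \left(L + 7 L^{2}\right)$ ($A{\left(L \right)} = \left(L + 18\right) \left(L + 7 L L\right) = \left(18 + L\right) \left(L + 7 L^{2}\right)$)
$x = -440$ ($x = -100 - 340 = -440$)
$\frac{\left(-1\right) A{\left(50 \right)}}{x} = \frac{\left(-1\right) 50 \left(18 + 7 \cdot 50^{2} + 127 \cdot 50\right)}{-440} = - 50 \left(18 + 7 \cdot 2500 + 6350\right) \left(- \frac{1}{440}\right) = - 50 \left(18 + 17500 + 6350\right) \left(- \frac{1}{440}\right) = - 50 \cdot 23868 \left(- \frac{1}{440}\right) = \left(-1\right) 1193400 \left(- \frac{1}{440}\right) = \left(-1193400\right) \left(- \frac{1}{440}\right) = \frac{29835}{11}$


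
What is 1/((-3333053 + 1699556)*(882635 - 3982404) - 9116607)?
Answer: 1/5063454245586 ≈ 1.9749e-13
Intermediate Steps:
1/((-3333053 + 1699556)*(882635 - 3982404) - 9116607) = 1/(-1633497*(-3099769) - 9116607) = 1/(5063463362193 - 9116607) = 1/5063454245586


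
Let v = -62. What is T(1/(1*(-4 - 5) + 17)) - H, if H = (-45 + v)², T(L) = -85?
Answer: -11534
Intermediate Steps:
H = 11449 (H = (-45 - 62)² = (-107)² = 11449)
T(1/(1*(-4 - 5) + 17)) - H = -85 - 1*11449 = -85 - 11449 = -11534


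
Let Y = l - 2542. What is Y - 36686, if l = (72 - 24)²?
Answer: -36924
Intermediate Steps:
l = 2304 (l = 48² = 2304)
Y = -238 (Y = 2304 - 2542 = -238)
Y - 36686 = -238 - 36686 = -36924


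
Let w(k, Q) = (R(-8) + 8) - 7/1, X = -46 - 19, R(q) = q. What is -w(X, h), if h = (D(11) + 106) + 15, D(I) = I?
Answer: 7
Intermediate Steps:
X = -65
h = 132 (h = (11 + 106) + 15 = 117 + 15 = 132)
w(k, Q) = -7 (w(k, Q) = (-8 + 8) - 7/1 = 0 - 7*1 = 0 - 7 = -7)
-w(X, h) = -1*(-7) = 7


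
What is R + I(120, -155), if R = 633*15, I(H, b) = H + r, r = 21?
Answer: 9636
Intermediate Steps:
I(H, b) = 21 + H (I(H, b) = H + 21 = 21 + H)
R = 9495
R + I(120, -155) = 9495 + (21 + 120) = 9495 + 141 = 9636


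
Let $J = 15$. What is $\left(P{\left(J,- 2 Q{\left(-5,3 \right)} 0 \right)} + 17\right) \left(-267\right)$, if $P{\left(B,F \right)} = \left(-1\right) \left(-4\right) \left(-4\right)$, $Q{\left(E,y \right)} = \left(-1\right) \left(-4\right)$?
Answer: $-267$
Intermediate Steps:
$Q{\left(E,y \right)} = 4$
$P{\left(B,F \right)} = -16$ ($P{\left(B,F \right)} = 4 \left(-4\right) = -16$)
$\left(P{\left(J,- 2 Q{\left(-5,3 \right)} 0 \right)} + 17\right) \left(-267\right) = \left(-16 + 17\right) \left(-267\right) = 1 \left(-267\right) = -267$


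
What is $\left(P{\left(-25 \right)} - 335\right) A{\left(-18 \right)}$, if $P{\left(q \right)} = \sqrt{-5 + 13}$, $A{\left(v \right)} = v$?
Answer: $6030 - 36 \sqrt{2} \approx 5979.1$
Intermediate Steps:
$P{\left(q \right)} = 2 \sqrt{2}$ ($P{\left(q \right)} = \sqrt{8} = 2 \sqrt{2}$)
$\left(P{\left(-25 \right)} - 335\right) A{\left(-18 \right)} = \left(2 \sqrt{2} - 335\right) \left(-18\right) = \left(-335 + 2 \sqrt{2}\right) \left(-18\right) = 6030 - 36 \sqrt{2}$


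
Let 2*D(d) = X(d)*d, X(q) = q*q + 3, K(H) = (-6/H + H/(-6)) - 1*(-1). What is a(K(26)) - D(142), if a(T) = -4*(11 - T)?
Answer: -55844695/39 ≈ -1.4319e+6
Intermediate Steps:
K(H) = 1 - 6/H - H/6 (K(H) = (-6/H + H*(-1/6)) + 1 = (-6/H - H/6) + 1 = 1 - 6/H - H/6)
X(q) = 3 + q**2 (X(q) = q**2 + 3 = 3 + q**2)
a(T) = -44 + 4*T
D(d) = d*(3 + d**2)/2 (D(d) = ((3 + d**2)*d)/2 = (d*(3 + d**2))/2 = d*(3 + d**2)/2)
a(K(26)) - D(142) = (-44 + 4*(1 - 6/26 - 1/6*26)) - 142*(3 + 142**2)/2 = (-44 + 4*(1 - 6*1/26 - 13/3)) - 142*(3 + 20164)/2 = (-44 + 4*(1 - 3/13 - 13/3)) - 142*20167/2 = (-44 + 4*(-139/39)) - 1*1431857 = (-44 - 556/39) - 1431857 = -2272/39 - 1431857 = -55844695/39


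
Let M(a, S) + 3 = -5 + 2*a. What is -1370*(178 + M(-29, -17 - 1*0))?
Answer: -153440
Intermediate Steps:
M(a, S) = -8 + 2*a (M(a, S) = -3 + (-5 + 2*a) = -8 + 2*a)
-1370*(178 + M(-29, -17 - 1*0)) = -1370*(178 + (-8 + 2*(-29))) = -1370*(178 + (-8 - 58)) = -1370*(178 - 66) = -1370*112 = -153440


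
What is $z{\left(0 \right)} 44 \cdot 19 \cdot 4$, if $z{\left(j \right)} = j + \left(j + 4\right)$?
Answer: $13376$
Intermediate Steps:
$z{\left(j \right)} = 4 + 2 j$ ($z{\left(j \right)} = j + \left(4 + j\right) = 4 + 2 j$)
$z{\left(0 \right)} 44 \cdot 19 \cdot 4 = \left(4 + 2 \cdot 0\right) 44 \cdot 19 \cdot 4 = \left(4 + 0\right) 44 \cdot 76 = 4 \cdot 44 \cdot 76 = 176 \cdot 76 = 13376$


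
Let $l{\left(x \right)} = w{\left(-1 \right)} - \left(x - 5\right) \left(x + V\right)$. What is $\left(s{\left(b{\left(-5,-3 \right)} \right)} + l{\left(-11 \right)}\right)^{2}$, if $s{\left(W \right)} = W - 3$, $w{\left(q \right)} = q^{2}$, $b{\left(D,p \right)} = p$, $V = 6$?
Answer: $7225$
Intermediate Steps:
$l{\left(x \right)} = 1 - \left(-5 + x\right) \left(6 + x\right)$ ($l{\left(x \right)} = \left(-1\right)^{2} - \left(x - 5\right) \left(x + 6\right) = 1 - \left(-5 + x\right) \left(6 + x\right)$)
$s{\left(W \right)} = -3 + W$ ($s{\left(W \right)} = W - 3 = -3 + W$)
$\left(s{\left(b{\left(-5,-3 \right)} \right)} + l{\left(-11 \right)}\right)^{2} = \left(\left(-3 - 3\right) - 79\right)^{2} = \left(-6 + \left(31 + 11 - 121\right)\right)^{2} = \left(-6 - 79\right)^{2} = \left(-85\right)^{2} = 7225$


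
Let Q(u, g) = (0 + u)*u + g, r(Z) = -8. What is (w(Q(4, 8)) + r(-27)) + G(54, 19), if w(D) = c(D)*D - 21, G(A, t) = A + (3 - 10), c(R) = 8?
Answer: 210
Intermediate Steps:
G(A, t) = -7 + A (G(A, t) = A - 7 = -7 + A)
Q(u, g) = g + u² (Q(u, g) = u*u + g = u² + g = g + u²)
w(D) = -21 + 8*D (w(D) = 8*D - 21 = -21 + 8*D)
(w(Q(4, 8)) + r(-27)) + G(54, 19) = ((-21 + 8*(8 + 4²)) - 8) + (-7 + 54) = ((-21 + 8*(8 + 16)) - 8) + 47 = ((-21 + 8*24) - 8) + 47 = ((-21 + 192) - 8) + 47 = (171 - 8) + 47 = 163 + 47 = 210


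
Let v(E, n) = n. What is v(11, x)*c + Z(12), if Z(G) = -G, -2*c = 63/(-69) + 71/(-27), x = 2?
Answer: -5252/621 ≈ -8.4573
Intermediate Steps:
c = 1100/621 (c = -(63/(-69) + 71/(-27))/2 = -(63*(-1/69) + 71*(-1/27))/2 = -(-21/23 - 71/27)/2 = -½*(-2200/621) = 1100/621 ≈ 1.7713)
v(11, x)*c + Z(12) = 2*(1100/621) - 1*12 = 2200/621 - 12 = -5252/621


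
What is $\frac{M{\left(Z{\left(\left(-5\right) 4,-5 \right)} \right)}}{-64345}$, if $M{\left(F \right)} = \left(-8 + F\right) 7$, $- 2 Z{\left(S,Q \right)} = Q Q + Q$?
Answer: $\frac{126}{64345} \approx 0.0019582$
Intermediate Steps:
$Z{\left(S,Q \right)} = - \frac{Q}{2} - \frac{Q^{2}}{2}$ ($Z{\left(S,Q \right)} = - \frac{Q Q + Q}{2} = - \frac{Q^{2} + Q}{2} = - \frac{Q + Q^{2}}{2} = - \frac{Q}{2} - \frac{Q^{2}}{2}$)
$M{\left(F \right)} = -56 + 7 F$
$\frac{M{\left(Z{\left(\left(-5\right) 4,-5 \right)} \right)}}{-64345} = \frac{-56 + 7 \left(\left(- \frac{1}{2}\right) \left(-5\right) \left(1 - 5\right)\right)}{-64345} = \left(-56 + 7 \left(\left(- \frac{1}{2}\right) \left(-5\right) \left(-4\right)\right)\right) \left(- \frac{1}{64345}\right) = \left(-56 + 7 \left(-10\right)\right) \left(- \frac{1}{64345}\right) = \left(-56 - 70\right) \left(- \frac{1}{64345}\right) = \left(-126\right) \left(- \frac{1}{64345}\right) = \frac{126}{64345}$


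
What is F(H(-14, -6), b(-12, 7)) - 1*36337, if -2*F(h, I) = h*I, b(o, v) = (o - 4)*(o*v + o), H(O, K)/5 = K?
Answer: -13297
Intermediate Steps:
H(O, K) = 5*K
b(o, v) = (-4 + o)*(o + o*v)
F(h, I) = -I*h/2 (F(h, I) = -h*I/2 = -I*h/2)
F(H(-14, -6), b(-12, 7)) - 1*36337 = -(-12*(-4 - 12 - 4*7 - 12*7))*5*(-6)/2 - 1*36337 = -½*(-12*(-4 - 12 - 28 - 84))*(-30) - 36337 = -½*(-12*(-128))*(-30) - 36337 = -½*1536*(-30) - 36337 = 23040 - 36337 = -13297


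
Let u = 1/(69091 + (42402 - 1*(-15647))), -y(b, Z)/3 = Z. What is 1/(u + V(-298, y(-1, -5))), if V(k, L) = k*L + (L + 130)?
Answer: -127140/549880499 ≈ -0.00023121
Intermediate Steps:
y(b, Z) = -3*Z
V(k, L) = 130 + L + L*k (V(k, L) = L*k + (130 + L) = 130 + L + L*k)
u = 1/127140 (u = 1/(69091 + (42402 + 15647)) = 1/(69091 + 58049) = 1/127140 ≈ 7.8653e-6)
1/(u + V(-298, y(-1, -5))) = 1/(1/127140 + (130 - 3*(-5) - 3*(-5)*(-298))) = 1/(1/127140 + (130 + 15 + 15*(-298))) = 1/(1/127140 + (130 + 15 - 4470)) = 1/(1/127140 - 4325) = 1/(-549880499/127140) = -127140/549880499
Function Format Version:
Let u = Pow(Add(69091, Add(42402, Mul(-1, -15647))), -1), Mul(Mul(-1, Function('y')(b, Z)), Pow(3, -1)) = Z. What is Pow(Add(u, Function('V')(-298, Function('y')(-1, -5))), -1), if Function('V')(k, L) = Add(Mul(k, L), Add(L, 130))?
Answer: Rational(-127140, 549880499) ≈ -0.00023121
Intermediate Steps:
Function('y')(b, Z) = Mul(-3, Z)
Function('V')(k, L) = Add(130, L, Mul(L, k)) (Function('V')(k, L) = Add(Mul(L, k), Add(130, L)) = Add(130, L, Mul(L, k)))
u = Rational(1, 127140) (u = Pow(Add(69091, Add(42402, 15647)), -1) = Pow(Add(69091, 58049), -1) = Pow(127140, -1) = Rational(1, 127140) ≈ 7.8653e-6)
Pow(Add(u, Function('V')(-298, Function('y')(-1, -5))), -1) = Pow(Add(Rational(1, 127140), Add(130, Mul(-3, -5), Mul(Mul(-3, -5), -298))), -1) = Pow(Add(Rational(1, 127140), Add(130, 15, Mul(15, -298))), -1) = Pow(Add(Rational(1, 127140), Add(130, 15, -4470)), -1) = Pow(Add(Rational(1, 127140), -4325), -1) = Pow(Rational(-549880499, 127140), -1) = Rational(-127140, 549880499)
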